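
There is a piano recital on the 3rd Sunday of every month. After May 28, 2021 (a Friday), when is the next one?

May 2021 starts on a Saturday; its first Sunday is the 2nd, so the 3rd Sunday is the 16th — May 16, 2021.
That is not after May 28, 2021, so look at June 2021.
June 2021 starts on a Tuesday; its first Sunday is the 6th, so the 3rd Sunday is the 20th — June 20, 2021.

June 20, 2021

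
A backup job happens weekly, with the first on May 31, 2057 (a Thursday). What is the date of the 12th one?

The 12th occurrence is 11 intervals after the first: 11 × 7 = 77 days after May 31, 2057.
May has 31 days — 0 days to the end of May leaves 77.
Jun has 30 days (47 left).
Jul has 31 days (16 left).
16 days into Aug → Aug 16, 2057.

Aug 16, 2057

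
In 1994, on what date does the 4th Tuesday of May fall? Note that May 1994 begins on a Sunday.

1994-05-24

May 1994 begins on a Sunday, so the first Tuesday is May 3 (2 days later).
The 4th Tuesday is 3 weeks later: 3 + 21 = 24.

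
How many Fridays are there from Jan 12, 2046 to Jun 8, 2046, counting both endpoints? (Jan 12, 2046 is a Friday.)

22

Jan 12, 2046 is a Friday; the first Friday on or after it is Jan 12, 2046.
From Jan 12, 2046 to Jun 8, 2046: 19 + 28 + 31 + 30 + 31 + 8 = 147 days (rest of Jan, Feb, Mar, Apr, May, Jun).
147 ÷ 7 = 21 full weeks with remainder 0, so 21 more Fridays after the first → 22.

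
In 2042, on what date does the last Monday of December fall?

December 2042 begins on a Monday, so the first Monday is December 1.
December 2042 has 31 days. Adding weeks: 1, 8, 15, 22, 29 — the last one ≤ 31 is the 29th.

29 December 2042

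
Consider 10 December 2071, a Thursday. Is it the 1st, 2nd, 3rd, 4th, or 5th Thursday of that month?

2nd

Day 10 falls in week ⌈10/7⌉ of the month.
Days 1–7 hold the 1st Thursday, 8–14 the 2nd, 15–21 the 3rd, 22–28 the 4th, 29–31 the 5th.
10 is in the range for the 2nd.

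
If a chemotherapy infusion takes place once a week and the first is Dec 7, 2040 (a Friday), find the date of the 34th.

The 34th occurrence is 33 intervals after the first: 33 × 7 = 231 days after Dec 7, 2040.
Dec has 31 days — 24 days to the end of Dec leaves 207.
Jan has 31 days (176 left).
Feb has 28 days (148 left).
Mar has 31 days (117 left).
Apr has 30 days (87 left).
May has 31 days (56 left).
Jun has 30 days (26 left).
26 days into Jul → Jul 26, 2041.

Jul 26, 2041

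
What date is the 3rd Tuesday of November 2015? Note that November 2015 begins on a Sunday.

November 2015 begins on a Sunday, so the first Tuesday is November 3 (2 days later).
The 3rd Tuesday is 2 weeks later: 3 + 14 = 17.

November 17, 2015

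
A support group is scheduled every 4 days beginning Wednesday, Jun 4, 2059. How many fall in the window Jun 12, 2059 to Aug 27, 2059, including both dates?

Occurrences land 4·i days after Jun 4, 2059 for i = 0, 1, 2, …
Jun 12, 2059 is 8 days after the start; 8 ÷ 4 = 2 remainder 0. First occurrence in the window: #3 on Jun 12, 2059 (2×4 = 8 days in).
Aug 27, 2059 is 84 days after the start; 84 ÷ 4 = 21 remainder 0. Last occurrence in the window: #22 on Aug 27, 2059.
Occurrences #3 through #22: 20 in total.

20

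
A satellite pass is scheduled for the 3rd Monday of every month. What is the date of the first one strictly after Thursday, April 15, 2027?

April 2027 starts on a Thursday; its first Monday is the 5th, so the 3rd Monday is the 19th — April 19, 2027.
April 19, 2027 is after April 15, 2027, so that is the next one.

April 19, 2027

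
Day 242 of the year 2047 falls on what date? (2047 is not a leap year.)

January has 31 days (242 − 31 = 211 remain).
February has 28 days (211 − 28 = 183 remain).
March has 31 days (183 − 31 = 152 remain).
April has 30 days (152 − 30 = 122 remain).
May has 31 days (122 − 31 = 91 remain).
June has 30 days (91 − 30 = 61 remain).
July has 31 days (61 − 31 = 30 remain).
30 into August → August 30.

30 August 2047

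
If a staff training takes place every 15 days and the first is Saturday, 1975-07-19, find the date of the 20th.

The 20th occurrence is 19 intervals after the first: 19 × 15 = 285 days after 1975-07-19.
July has 31 days — 12 days to the end of July leaves 273.
August has 31 days (242 left).
September has 30 days (212 left).
October has 31 days (181 left).
November has 30 days (151 left).
December has 31 days (120 left).
January has 31 days (89 left).
February has 29 days (60 left).
March has 31 days (29 left).
29 days into April → 1976-04-29.

1976-04-29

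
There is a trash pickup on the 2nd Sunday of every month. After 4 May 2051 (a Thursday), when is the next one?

May 2051 starts on a Monday; its first Sunday is the 7th, so the 2nd Sunday is the 14th — 14 May 2051.
14 May 2051 is after 4 May 2051, so that is the next one.

14 May 2051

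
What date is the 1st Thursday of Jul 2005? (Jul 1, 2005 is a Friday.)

Jul 7, 2005

Jul 2005 begins on a Friday, so the first Thursday is Jul 7 (6 days later).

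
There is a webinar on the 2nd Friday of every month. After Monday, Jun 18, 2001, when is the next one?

Jul 13, 2001

Jun 2001 starts on a Friday; its first Friday is the 1st, so the 2nd Friday is the 8th — Jun 8, 2001.
That is not after Jun 18, 2001, so look at Jul 2001.
Jul 2001 starts on a Sunday; its first Friday is the 6th, so the 2nd Friday is the 13th — Jul 13, 2001.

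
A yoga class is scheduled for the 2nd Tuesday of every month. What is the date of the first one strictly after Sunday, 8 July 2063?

10 July 2063

July 2063 starts on a Sunday; its first Tuesday is the 3rd, so the 2nd Tuesday is the 10th — 10 July 2063.
10 July 2063 is after 8 July 2063, so that is the next one.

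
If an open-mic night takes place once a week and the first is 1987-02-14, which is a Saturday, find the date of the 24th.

The 24th occurrence is 23 intervals after the first: 23 × 7 = 161 days after 1987-02-14.
February has 28 days — 14 days to the end of February leaves 147.
March has 31 days (116 left).
April has 30 days (86 left).
May has 31 days (55 left).
June has 30 days (25 left).
25 days into July → 1987-07-25.

1987-07-25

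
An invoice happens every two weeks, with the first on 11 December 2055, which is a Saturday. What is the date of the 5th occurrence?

The 5th occurrence is 4 intervals after the first: 4 × 14 = 56 days after 11 December 2055.
December has 31 days — 20 days to the end of December leaves 36.
January has 31 days (5 left).
5 days into February → 5 February 2056.

5 February 2056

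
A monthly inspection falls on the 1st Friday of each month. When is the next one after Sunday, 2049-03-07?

2049-04-02

March 2049 starts on a Monday, so its 1st Friday is 2049-03-05 (4 days in).
That is not after 2049-03-07, so look at April 2049.
April 2049 starts on a Thursday, so its 1st Friday is 2049-04-02 (1 day in).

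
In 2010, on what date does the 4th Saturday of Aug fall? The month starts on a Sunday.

Aug 2010 begins on a Sunday, so the first Saturday is Aug 7 (6 days later).
The 4th Saturday is 3 weeks later: 7 + 21 = 28.

Aug 28, 2010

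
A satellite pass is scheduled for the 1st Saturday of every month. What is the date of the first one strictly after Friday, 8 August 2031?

6 September 2031

August 2031 starts on a Friday, so its 1st Saturday is 2 August 2031 (1 day in).
That is not after 8 August 2031, so look at September 2031.
September 2031 starts on a Monday, so its 1st Saturday is 6 September 2031 (5 days in).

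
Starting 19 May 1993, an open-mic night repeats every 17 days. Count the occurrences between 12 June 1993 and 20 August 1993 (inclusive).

4

Occurrences land 17·i days after 19 May 1993 for i = 0, 1, 2, …
12 June 1993 is 24 days after the start; 24 ÷ 17 = 1 remainder 7; since the remainder is 7, round up to i = 2. First occurrence in the window: #3 on 22 June 1993 (2×17 = 34 days in).
20 August 1993 is 93 days after the start; 93 ÷ 17 = 5 remainder 8. Last occurrence in the window: #6 on 12 August 1993.
Occurrences #3 through #6: 4 in total.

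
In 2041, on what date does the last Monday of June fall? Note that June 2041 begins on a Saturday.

June 2041 begins on a Saturday, so the first Monday is June 3 (2 days later).
June 2041 has 30 days. Adding weeks: 3, 10, 17, 24 — the last one ≤ 30 is the 24th.

June 24, 2041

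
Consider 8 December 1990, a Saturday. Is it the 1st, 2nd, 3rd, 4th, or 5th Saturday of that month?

Day 8 falls in week ⌈8/7⌉ of the month.
Days 1–7 hold the 1st Saturday, 8–14 the 2nd, 15–21 the 3rd, 22–28 the 4th, 29–31 the 5th.
8 is in the range for the 2nd.

2nd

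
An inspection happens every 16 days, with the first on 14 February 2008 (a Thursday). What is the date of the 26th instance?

The 26th occurrence is 25 intervals after the first: 25 × 16 = 400 days after 14 February 2008.
February has 29 days — 15 days to the end of February leaves 385.
March has 31 days (354 left).
April has 30 days (324 left).
May has 31 days (293 left).
June has 30 days (263 left).
July has 31 days (232 left).
August has 31 days (201 left).
September has 30 days (171 left).
October has 31 days (140 left).
November has 30 days (110 left).
December has 31 days (79 left).
January has 31 days (48 left).
February has 28 days (20 left).
20 days into March → 20 March 2009.

20 March 2009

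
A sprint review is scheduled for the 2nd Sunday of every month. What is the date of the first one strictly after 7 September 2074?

9 September 2074

September 2074 starts on a Saturday; its first Sunday is the 2nd, so the 2nd Sunday is the 9th — 9 September 2074.
9 September 2074 is after 7 September 2074, so that is the next one.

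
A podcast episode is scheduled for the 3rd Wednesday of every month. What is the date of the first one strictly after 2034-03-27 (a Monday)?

2034-04-19

March 2034 starts on a Wednesday; its first Wednesday is the 1st, so the 3rd Wednesday is the 15th — 2034-03-15.
That is not after 2034-03-27, so look at April 2034.
April 2034 starts on a Saturday; its first Wednesday is the 5th, so the 3rd Wednesday is the 19th — 2034-04-19.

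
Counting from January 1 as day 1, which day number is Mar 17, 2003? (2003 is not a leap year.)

Days in months before Mar: 31 + 28 = 59.
Plus 17 days into Mar → day 76.

76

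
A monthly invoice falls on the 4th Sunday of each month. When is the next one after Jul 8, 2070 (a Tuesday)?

Jul 27, 2070

Jul 2070 starts on a Tuesday; its first Sunday is the 6th, so the 4th Sunday is the 27th — Jul 27, 2070.
Jul 27, 2070 is after Jul 8, 2070, so that is the next one.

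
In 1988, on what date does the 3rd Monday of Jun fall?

Jun 1988 begins on a Wednesday, so the first Monday is Jun 6 (5 days later).
The 3rd Monday is 2 weeks later: 6 + 14 = 20.

Jun 20, 1988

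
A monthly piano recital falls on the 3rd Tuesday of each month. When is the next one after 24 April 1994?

April 1994 starts on a Friday; its first Tuesday is the 5th, so the 3rd Tuesday is the 19th — 19 April 1994.
That is not after 24 April 1994, so look at May 1994.
May 1994 starts on a Sunday; its first Tuesday is the 3rd, so the 3rd Tuesday is the 17th — 17 May 1994.

17 May 1994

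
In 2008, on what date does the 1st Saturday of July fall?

5 July 2008

July 2008 begins on a Tuesday, so the first Saturday is July 5 (4 days later).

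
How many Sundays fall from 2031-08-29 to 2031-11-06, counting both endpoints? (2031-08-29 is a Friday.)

10

2031-08-29 is a Friday; the first Sunday on or after it is 2031-08-31 (2 days later).
From 2031-08-31 to 2031-11-06: 0 + 30 + 31 + 6 = 67 days (rest of August, September, October, November).
67 ÷ 7 = 9 full weeks with remainder 4, so 9 more Sundays after the first → 10.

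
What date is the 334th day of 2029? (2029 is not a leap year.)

November 30, 2029

January has 31 days (334 − 31 = 303 remain).
February has 28 days (303 − 28 = 275 remain).
March has 31 days (275 − 31 = 244 remain).
April has 30 days (244 − 30 = 214 remain).
May has 31 days (214 − 31 = 183 remain).
June has 30 days (183 − 30 = 153 remain).
July has 31 days (153 − 31 = 122 remain).
August has 31 days (122 − 31 = 91 remain).
September has 30 days (91 − 30 = 61 remain).
October has 31 days (61 − 31 = 30 remain).
30 into November → November 30.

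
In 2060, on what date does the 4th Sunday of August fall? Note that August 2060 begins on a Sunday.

2060-08-22

August 2060 begins on a Sunday, so the first Sunday is August 1.
The 4th Sunday is 3 weeks later: 1 + 21 = 22.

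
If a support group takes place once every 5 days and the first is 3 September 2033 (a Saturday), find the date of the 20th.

7 December 2033

The 20th occurrence is 19 intervals after the first: 19 × 5 = 95 days after 3 September 2033.
September has 30 days — 27 days to the end of September leaves 68.
October has 31 days (37 left).
November has 30 days (7 left).
7 days into December → 7 December 2033.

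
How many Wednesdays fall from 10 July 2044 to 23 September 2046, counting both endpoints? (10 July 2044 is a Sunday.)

10 July 2044 is a Sunday; the first Wednesday on or after it is 13 July 2044 (3 days later).
From 13 July 2044 to 23 September 2046: 171 + 365 + 266 = 802 days (rest of 2044, 2045, to 23 September 2046 in 2046).
802 ÷ 7 = 114 full weeks with remainder 4, so 114 more Wednesdays after the first → 115.

115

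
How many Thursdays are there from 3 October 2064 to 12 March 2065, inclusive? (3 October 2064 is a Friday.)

3 October 2064 is a Friday; the first Thursday on or after it is 9 October 2064 (6 days later).
From 9 October 2064 to 12 March 2065: 22 + 30 + 31 + 31 + 28 + 12 = 154 days (rest of October, November, December, January, February, March).
154 ÷ 7 = 22 full weeks with remainder 0, so 22 more Thursdays after the first → 23.

23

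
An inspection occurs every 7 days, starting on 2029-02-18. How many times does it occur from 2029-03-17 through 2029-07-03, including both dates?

Occurrences land 7·i days after 2029-02-18 for i = 0, 1, 2, …
2029-03-17 is 27 days after the start; 27 ÷ 7 = 3 remainder 6; since the remainder is 6, round up to i = 4. First occurrence in the window: #5 on 2029-03-18 (4×7 = 28 days in).
2029-07-03 is 135 days after the start; 135 ÷ 7 = 19 remainder 2. Last occurrence in the window: #20 on 2029-07-01.
Occurrences #5 through #20: 16 in total.

16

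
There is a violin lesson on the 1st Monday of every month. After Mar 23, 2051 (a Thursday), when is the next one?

Apr 3, 2051

Mar 2051 starts on a Wednesday, so its 1st Monday is Mar 6, 2051 (5 days in).
That is not after Mar 23, 2051, so look at Apr 2051.
Apr 2051 starts on a Saturday, so its 1st Monday is Apr 3, 2051 (2 days in).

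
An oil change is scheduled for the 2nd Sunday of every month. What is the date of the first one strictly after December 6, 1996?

December 1996 starts on a Sunday; its first Sunday is the 1st, so the 2nd Sunday is the 8th — December 8, 1996.
December 8, 1996 is after December 6, 1996, so that is the next one.

December 8, 1996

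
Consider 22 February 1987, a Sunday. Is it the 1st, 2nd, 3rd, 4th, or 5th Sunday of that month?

4th

Day 22 falls in week ⌈22/7⌉ of the month.
Days 1–7 hold the 1st Sunday, 8–14 the 2nd, 15–21 the 3rd, 22–28 the 4th, 29–31 the 5th.
22 is in the range for the 4th.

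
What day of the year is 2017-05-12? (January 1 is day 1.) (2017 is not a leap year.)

132

Days in months before May: 31 + 28 + 31 + 30 = 120.
Plus 12 days into May → day 132.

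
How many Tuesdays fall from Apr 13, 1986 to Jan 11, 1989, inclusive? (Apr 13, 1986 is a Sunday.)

Apr 13, 1986 is a Sunday; the first Tuesday on or after it is Apr 15, 1986 (2 days later).
From Apr 15, 1986 to Jan 11, 1989: 260 + 365 + 366 + 11 = 1002 days (rest of 1986, 1987, 1988, to Jan 11, 1989 in 1989).
1002 ÷ 7 = 143 full weeks with remainder 1, so 143 more Tuesdays after the first → 144.

144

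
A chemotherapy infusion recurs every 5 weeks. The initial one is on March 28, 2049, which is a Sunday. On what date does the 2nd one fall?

The 2nd occurrence is 1 interval after the first: 1 × 35 = 35 days after March 28, 2049.
March has 31 days — 3 days to the end of March leaves 32.
April has 30 days (2 left).
2 days into May → May 2, 2049.

May 2, 2049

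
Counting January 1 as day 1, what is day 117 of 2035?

April 27, 2035

January has 31 days (117 − 31 = 86 remain).
February has 28 days (86 − 28 = 58 remain).
March has 31 days (58 − 31 = 27 remain).
27 into April → April 27.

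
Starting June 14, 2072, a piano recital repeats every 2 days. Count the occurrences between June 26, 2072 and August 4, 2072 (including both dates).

20

Occurrences land 2·i days after June 14, 2072 for i = 0, 1, 2, …
June 26, 2072 is 12 days after the start; 12 ÷ 2 = 6 remainder 0. First occurrence in the window: #7 on June 26, 2072 (6×2 = 12 days in).
August 4, 2072 is 51 days after the start; 51 ÷ 2 = 25 remainder 1. Last occurrence in the window: #26 on August 3, 2072.
Occurrences #7 through #26: 20 in total.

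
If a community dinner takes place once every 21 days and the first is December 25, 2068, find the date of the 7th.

The 7th occurrence is 6 intervals after the first: 6 × 21 = 126 days after December 25, 2068.
December has 31 days — 6 days to the end of December leaves 120.
January has 31 days (89 left).
February has 28 days (61 left).
March has 31 days (30 left).
30 days into April → April 30, 2069.

April 30, 2069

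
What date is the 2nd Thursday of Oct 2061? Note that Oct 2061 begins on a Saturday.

Oct 13, 2061

Oct 2061 begins on a Saturday, so the first Thursday is Oct 6 (5 days later).
The 2nd Thursday is 1 weeks later: 6 + 7 = 13.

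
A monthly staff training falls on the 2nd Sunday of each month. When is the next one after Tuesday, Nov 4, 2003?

Nov 2003 starts on a Saturday; its first Sunday is the 2nd, so the 2nd Sunday is the 9th — Nov 9, 2003.
Nov 9, 2003 is after Nov 4, 2003, so that is the next one.

Nov 9, 2003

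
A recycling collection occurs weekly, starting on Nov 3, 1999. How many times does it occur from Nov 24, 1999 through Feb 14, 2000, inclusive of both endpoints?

12

Occurrences land 7·i days after Nov 3, 1999 for i = 0, 1, 2, …
Nov 24, 1999 is 21 days after the start; 21 ÷ 7 = 3 remainder 0. First occurrence in the window: #4 on Nov 24, 1999 (3×7 = 21 days in).
Feb 14, 2000 is 103 days after the start; 103 ÷ 7 = 14 remainder 5. Last occurrence in the window: #15 on Feb 9, 2000.
Occurrences #4 through #15: 12 in total.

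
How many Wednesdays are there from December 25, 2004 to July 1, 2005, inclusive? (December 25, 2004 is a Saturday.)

27

December 25, 2004 is a Saturday; the first Wednesday on or after it is December 29, 2004 (4 days later).
From December 29, 2004 to July 1, 2005: 2 + 31 + 28 + 31 + 30 + 31 + 30 + 1 = 184 days (rest of December, January, February, March, April, May, June, July).
184 ÷ 7 = 26 full weeks with remainder 2, so 26 more Wednesdays after the first → 27.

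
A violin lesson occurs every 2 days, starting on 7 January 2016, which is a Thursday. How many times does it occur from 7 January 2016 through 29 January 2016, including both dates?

Occurrences land 2·i days after 7 January 2016 for i = 0, 1, 2, …
The window opens on the start date, so the first occurrence inside is #1 on 7 January 2016.
29 January 2016 is 22 days after the start; 22 ÷ 2 = 11 remainder 0. Last occurrence in the window: #12 on 29 January 2016.
Occurrences #1 through #12: 12 in total.

12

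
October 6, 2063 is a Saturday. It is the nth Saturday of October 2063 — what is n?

1st

Day 6 falls in week ⌈6/7⌉ of the month.
Days 1–7 hold the 1st Saturday, 8–14 the 2nd, 15–21 the 3rd, 22–28 the 4th, 29–31 the 5th.
6 is in the range for the 1st.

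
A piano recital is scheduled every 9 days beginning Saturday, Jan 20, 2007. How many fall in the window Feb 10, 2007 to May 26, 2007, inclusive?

Occurrences land 9·i days after Jan 20, 2007 for i = 0, 1, 2, …
Feb 10, 2007 is 21 days after the start; 21 ÷ 9 = 2 remainder 3; since the remainder is 3, round up to i = 3. First occurrence in the window: #4 on Feb 16, 2007 (3×9 = 27 days in).
May 26, 2007 is 126 days after the start; 126 ÷ 9 = 14 remainder 0. Last occurrence in the window: #15 on May 26, 2007.
Occurrences #4 through #15: 12 in total.

12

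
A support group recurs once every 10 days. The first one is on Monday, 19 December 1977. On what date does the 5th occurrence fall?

The 5th occurrence is 4 intervals after the first: 4 × 10 = 40 days after 19 December 1977.
December has 31 days — 12 days to the end of December leaves 28.
28 days into January → 28 January 1978.

28 January 1978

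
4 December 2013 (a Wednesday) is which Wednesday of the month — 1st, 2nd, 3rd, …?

Day 4 falls in week ⌈4/7⌉ of the month.
Days 1–7 hold the 1st Wednesday, 8–14 the 2nd, 15–21 the 3rd, 22–28 the 4th, 29–31 the 5th.
4 is in the range for the 1st.

1st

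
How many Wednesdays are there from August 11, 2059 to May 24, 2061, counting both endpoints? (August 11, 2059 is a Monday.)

August 11, 2059 is a Monday; the first Wednesday on or after it is August 13, 2059 (2 days later).
From August 13, 2059 to May 24, 2061: 140 + 366 + 144 = 650 days (rest of 2059, 2060, to May 24, 2061 in 2061).
650 ÷ 7 = 92 full weeks with remainder 6, so 92 more Wednesdays after the first → 93.

93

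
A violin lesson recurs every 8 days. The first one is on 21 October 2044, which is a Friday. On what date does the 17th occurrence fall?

The 17th occurrence is 16 intervals after the first: 16 × 8 = 128 days after 21 October 2044.
October has 31 days — 10 days to the end of October leaves 118.
November has 30 days (88 left).
December has 31 days (57 left).
January has 31 days (26 left).
26 days into February → 26 February 2045.

26 February 2045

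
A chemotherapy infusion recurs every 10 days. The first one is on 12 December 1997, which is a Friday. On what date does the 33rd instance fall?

The 33rd occurrence is 32 intervals after the first: 32 × 10 = 320 days after 12 December 1997.
December has 31 days — 19 days to the end of December leaves 301.
January has 31 days (270 left).
February has 28 days (242 left).
March has 31 days (211 left).
April has 30 days (181 left).
May has 31 days (150 left).
June has 30 days (120 left).
July has 31 days (89 left).
August has 31 days (58 left).
September has 30 days (28 left).
28 days into October → 28 October 1998.

28 October 1998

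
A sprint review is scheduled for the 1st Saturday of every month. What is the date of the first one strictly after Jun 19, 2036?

Jul 5, 2036

Jun 2036 starts on a Sunday, so its 1st Saturday is Jun 7, 2036 (6 days in).
That is not after Jun 19, 2036, so look at Jul 2036.
Jul 2036 starts on a Tuesday, so its 1st Saturday is Jul 5, 2036 (4 days in).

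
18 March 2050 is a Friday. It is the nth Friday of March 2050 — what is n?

3rd

Day 18 falls in week ⌈18/7⌉ of the month.
Days 1–7 hold the 1st Friday, 8–14 the 2nd, 15–21 the 3rd, 22–28 the 4th, 29–31 the 5th.
18 is in the range for the 3rd.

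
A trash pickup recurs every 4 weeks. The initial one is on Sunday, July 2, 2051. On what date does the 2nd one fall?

The 2nd occurrence is 1 interval after the first: 1 × 28 = 28 days after July 2, 2051.
28 days later is July 30, 2051.

July 30, 2051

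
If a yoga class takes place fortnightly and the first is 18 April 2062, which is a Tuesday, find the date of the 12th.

The 12th occurrence is 11 intervals after the first: 11 × 14 = 154 days after 18 April 2062.
April has 30 days — 12 days to the end of April leaves 142.
May has 31 days (111 left).
June has 30 days (81 left).
July has 31 days (50 left).
August has 31 days (19 left).
19 days into September → 19 September 2062.

19 September 2062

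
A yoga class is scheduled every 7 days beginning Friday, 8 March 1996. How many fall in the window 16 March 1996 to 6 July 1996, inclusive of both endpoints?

16

Occurrences land 7·i days after 8 March 1996 for i = 0, 1, 2, …
16 March 1996 is 8 days after the start; 8 ÷ 7 = 1 remainder 1; since the remainder is 1, round up to i = 2. First occurrence in the window: #3 on 22 March 1996 (2×7 = 14 days in).
6 July 1996 is 120 days after the start; 120 ÷ 7 = 17 remainder 1. Last occurrence in the window: #18 on 5 July 1996.
Occurrences #3 through #18: 16 in total.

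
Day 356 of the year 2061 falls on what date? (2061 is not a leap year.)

Dec 22, 2061

Jan has 31 days (356 − 31 = 325 remain).
Feb has 28 days (325 − 28 = 297 remain).
Mar has 31 days (297 − 31 = 266 remain).
Apr has 30 days (266 − 30 = 236 remain).
May has 31 days (236 − 31 = 205 remain).
Jun has 30 days (205 − 30 = 175 remain).
Jul has 31 days (175 − 31 = 144 remain).
Aug has 31 days (144 − 31 = 113 remain).
Sep has 30 days (113 − 30 = 83 remain).
Oct has 31 days (83 − 31 = 52 remain).
Nov has 30 days (52 − 30 = 22 remain).
22 into Dec → Dec 22.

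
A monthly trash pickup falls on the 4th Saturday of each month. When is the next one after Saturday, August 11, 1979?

August 25, 1979

August 1979 starts on a Wednesday; its first Saturday is the 4th, so the 4th Saturday is the 25th — August 25, 1979.
August 25, 1979 is after August 11, 1979, so that is the next one.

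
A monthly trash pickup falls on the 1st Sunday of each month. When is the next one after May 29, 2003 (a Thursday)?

May 2003 starts on a Thursday, so its 1st Sunday is May 4, 2003 (3 days in).
That is not after May 29, 2003, so look at June 2003.
June 2003 starts on a Sunday, so its 1st Sunday is June 1, 2003.

June 1, 2003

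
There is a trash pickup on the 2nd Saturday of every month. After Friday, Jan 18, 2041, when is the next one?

Feb 9, 2041

Jan 2041 starts on a Tuesday; its first Saturday is the 5th, so the 2nd Saturday is the 12th — Jan 12, 2041.
That is not after Jan 18, 2041, so look at Feb 2041.
Feb 2041 starts on a Friday; its first Saturday is the 2nd, so the 2nd Saturday is the 9th — Feb 9, 2041.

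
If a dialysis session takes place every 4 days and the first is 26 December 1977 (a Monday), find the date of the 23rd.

The 23rd occurrence is 22 intervals after the first: 22 × 4 = 88 days after 26 December 1977.
December has 31 days — 5 days to the end of December leaves 83.
January has 31 days (52 left).
February has 28 days (24 left).
24 days into March → 24 March 1978.

24 March 1978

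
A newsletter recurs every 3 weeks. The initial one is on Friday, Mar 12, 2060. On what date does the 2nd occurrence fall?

The 2nd occurrence is 1 interval after the first: 1 × 21 = 21 days after Mar 12, 2060.
Mar has 31 days — 19 days to the end of Mar leaves 2.
2 days into Apr → Apr 2, 2060.

Apr 2, 2060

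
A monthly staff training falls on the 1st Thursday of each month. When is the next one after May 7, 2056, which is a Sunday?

May 2056 starts on a Monday, so its 1st Thursday is May 4, 2056 (3 days in).
That is not after May 7, 2056, so look at Jun 2056.
Jun 2056 starts on a Thursday, so its 1st Thursday is Jun 1, 2056.

Jun 1, 2056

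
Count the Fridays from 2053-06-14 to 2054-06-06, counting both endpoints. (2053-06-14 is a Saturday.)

51

2053-06-14 is a Saturday; the first Friday on or after it is 2053-06-20 (6 days later).
From 2053-06-20 to 2054-06-06: 194 + 157 = 351 days (rest of 2053, to 2054-06-06 in 2054).
351 ÷ 7 = 50 full weeks with remainder 1, so 50 more Fridays after the first → 51.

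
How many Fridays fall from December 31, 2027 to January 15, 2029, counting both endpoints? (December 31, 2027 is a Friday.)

55

December 31, 2027 is a Friday; the first Friday on or after it is December 31, 2027.
From December 31, 2027 to January 15, 2029: 0 + 366 + 15 = 381 days (rest of 2027, 2028, to January 15, 2029 in 2029).
381 ÷ 7 = 54 full weeks with remainder 3, so 54 more Fridays after the first → 55.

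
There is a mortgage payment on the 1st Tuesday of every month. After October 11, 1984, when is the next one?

November 6, 1984

October 1984 starts on a Monday, so its 1st Tuesday is October 2, 1984 (1 day in).
That is not after October 11, 1984, so look at November 1984.
November 1984 starts on a Thursday, so its 1st Tuesday is November 6, 1984 (5 days in).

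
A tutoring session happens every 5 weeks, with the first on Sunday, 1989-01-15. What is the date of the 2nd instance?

1989-02-19

The 2nd occurrence is 1 interval after the first: 1 × 35 = 35 days after 1989-01-15.
January has 31 days — 16 days to the end of January leaves 19.
19 days into February → 1989-02-19.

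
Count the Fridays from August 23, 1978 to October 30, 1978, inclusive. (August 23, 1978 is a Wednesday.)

August 23, 1978 is a Wednesday; the first Friday on or after it is August 25, 1978 (2 days later).
From August 25, 1978 to October 30, 1978: 6 + 30 + 30 = 66 days (rest of August, September, October).
66 ÷ 7 = 9 full weeks with remainder 3, so 9 more Fridays after the first → 10.

10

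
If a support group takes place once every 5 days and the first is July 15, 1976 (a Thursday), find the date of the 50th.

March 17, 1977

The 50th occurrence is 49 intervals after the first: 49 × 5 = 245 days after July 15, 1976.
July has 31 days — 16 days to the end of July leaves 229.
August has 31 days (198 left).
September has 30 days (168 left).
October has 31 days (137 left).
November has 30 days (107 left).
December has 31 days (76 left).
January has 31 days (45 left).
February has 28 days (17 left).
17 days into March → March 17, 1977.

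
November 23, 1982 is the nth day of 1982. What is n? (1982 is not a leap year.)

327

Days in months before November: 31 + 28 + 31 + 30 + 31 + 30 + 31 + 31 + 30 + 31 = 304.
Plus 23 days into November → day 327.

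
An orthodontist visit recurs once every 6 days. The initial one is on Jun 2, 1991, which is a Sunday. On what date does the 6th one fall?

Jul 2, 1991

The 6th occurrence is 5 intervals after the first: 5 × 6 = 30 days after Jun 2, 1991.
Jun has 30 days — 28 days to the end of Jun leaves 2.
2 days into Jul → Jul 2, 1991.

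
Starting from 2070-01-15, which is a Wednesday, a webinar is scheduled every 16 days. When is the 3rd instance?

The 3rd occurrence is 2 intervals after the first: 2 × 16 = 32 days after 2070-01-15.
January has 31 days — 16 days to the end of January leaves 16.
16 days into February → 2070-02-16.

2070-02-16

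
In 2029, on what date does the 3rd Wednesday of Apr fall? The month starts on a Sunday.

Apr 18, 2029

Apr 2029 begins on a Sunday, so the first Wednesday is Apr 4 (3 days later).
The 3rd Wednesday is 2 weeks later: 4 + 14 = 18.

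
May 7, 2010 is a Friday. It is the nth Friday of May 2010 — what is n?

1st

Day 7 falls in week ⌈7/7⌉ of the month.
Days 1–7 hold the 1st Friday, 8–14 the 2nd, 15–21 the 3rd, 22–28 the 4th, 29–31 the 5th.
7 is in the range for the 1st.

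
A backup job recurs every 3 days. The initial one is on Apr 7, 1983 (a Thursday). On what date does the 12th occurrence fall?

May 10, 1983

The 12th occurrence is 11 intervals after the first: 11 × 3 = 33 days after Apr 7, 1983.
Apr has 30 days — 23 days to the end of Apr leaves 10.
10 days into May → May 10, 1983.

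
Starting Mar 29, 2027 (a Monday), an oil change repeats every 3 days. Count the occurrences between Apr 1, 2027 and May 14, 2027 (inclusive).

15

Occurrences land 3·i days after Mar 29, 2027 for i = 0, 1, 2, …
Apr 1, 2027 is 3 days after the start; 3 ÷ 3 = 1 remainder 0. First occurrence in the window: #2 on Apr 1, 2027 (1×3 = 3 days in).
May 14, 2027 is 46 days after the start; 46 ÷ 3 = 15 remainder 1. Last occurrence in the window: #16 on May 13, 2027.
Occurrences #2 through #16: 15 in total.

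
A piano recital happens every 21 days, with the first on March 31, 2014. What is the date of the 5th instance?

June 23, 2014

The 5th occurrence is 4 intervals after the first: 4 × 21 = 84 days after March 31, 2014.
March has 31 days — 0 days to the end of March leaves 84.
April has 30 days (54 left).
May has 31 days (23 left).
23 days into June → June 23, 2014.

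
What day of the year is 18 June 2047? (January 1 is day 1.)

Days in months before June: 31 + 28 + 31 + 30 + 31 = 151.
Plus 18 days into June → day 169.

169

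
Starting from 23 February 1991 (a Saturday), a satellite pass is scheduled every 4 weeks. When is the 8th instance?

The 8th occurrence is 7 intervals after the first: 7 × 28 = 196 days after 23 February 1991.
February has 28 days — 5 days to the end of February leaves 191.
March has 31 days (160 left).
April has 30 days (130 left).
May has 31 days (99 left).
June has 30 days (69 left).
July has 31 days (38 left).
August has 31 days (7 left).
7 days into September → 7 September 1991.

7 September 1991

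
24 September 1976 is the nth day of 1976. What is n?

Days in months before September: 31 + 29 + 31 + 30 + 31 + 30 + 31 + 31 = 244.
Plus 24 days into September → day 268.

268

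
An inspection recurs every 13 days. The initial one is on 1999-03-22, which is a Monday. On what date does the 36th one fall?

2000-06-19

The 36th occurrence is 35 intervals after the first: 35 × 13 = 455 days after 1999-03-22.
March has 31 days — 9 days to the end of March leaves 446.
From end of March to end of 1999 is 275 days (171 left).
January has 31 days (140 left).
February has 29 days (111 left).
March has 31 days (80 left).
April has 30 days (50 left).
May has 31 days (19 left).
19 days into June → 2000-06-19.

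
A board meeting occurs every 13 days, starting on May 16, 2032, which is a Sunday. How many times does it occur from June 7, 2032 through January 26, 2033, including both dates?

18

Occurrences land 13·i days after May 16, 2032 for i = 0, 1, 2, …
June 7, 2032 is 22 days after the start; 22 ÷ 13 = 1 remainder 9; since the remainder is 9, round up to i = 2. First occurrence in the window: #3 on June 11, 2032 (2×13 = 26 days in).
January 26, 2033 is 255 days after the start; 255 ÷ 13 = 19 remainder 8. Last occurrence in the window: #20 on January 18, 2033.
Occurrences #3 through #20: 18 in total.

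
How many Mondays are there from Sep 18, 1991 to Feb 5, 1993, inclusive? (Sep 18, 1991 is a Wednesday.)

Sep 18, 1991 is a Wednesday; the first Monday on or after it is Sep 23, 1991 (5 days later).
From Sep 23, 1991 to Feb 5, 1993: 99 + 366 + 36 = 501 days (rest of 1991, 1992, to Feb 5, 1993 in 1993).
501 ÷ 7 = 71 full weeks with remainder 4, so 71 more Mondays after the first → 72.

72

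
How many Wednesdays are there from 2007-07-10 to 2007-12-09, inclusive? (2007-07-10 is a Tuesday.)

22

2007-07-10 is a Tuesday; the first Wednesday on or after it is 2007-07-11 (1 day later).
From 2007-07-11 to 2007-12-09: 20 + 31 + 30 + 31 + 30 + 9 = 151 days (rest of July, August, September, October, November, December).
151 ÷ 7 = 21 full weeks with remainder 4, so 21 more Wednesdays after the first → 22.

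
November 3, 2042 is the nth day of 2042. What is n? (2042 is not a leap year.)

307

Days in months before November: 31 + 28 + 31 + 30 + 31 + 30 + 31 + 31 + 30 + 31 = 304.
Plus 3 days into November → day 307.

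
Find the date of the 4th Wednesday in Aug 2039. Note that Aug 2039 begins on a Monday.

Aug 2039 begins on a Monday, so the first Wednesday is Aug 3 (2 days later).
The 4th Wednesday is 3 weeks later: 3 + 21 = 24.

Aug 24, 2039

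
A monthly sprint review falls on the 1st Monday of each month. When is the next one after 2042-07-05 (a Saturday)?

2042-07-07

July 2042 starts on a Tuesday, so its 1st Monday is 2042-07-07 (6 days in).
2042-07-07 is after 2042-07-05, so that is the next one.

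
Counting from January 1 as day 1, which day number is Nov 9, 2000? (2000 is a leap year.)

Days in months before Nov: 31 + 29 + 31 + 30 + 31 + 30 + 31 + 31 + 30 + 31 = 305.
Plus 9 days into Nov → day 314.

314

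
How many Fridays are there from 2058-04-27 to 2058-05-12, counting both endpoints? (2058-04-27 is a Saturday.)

2058-04-27 is a Saturday; the first Friday on or after it is 2058-05-03 (6 days later).
From 2058-05-03 to 2058-05-12 is 12 − 3 = 9 days.
9 ÷ 7 = 1 full weeks with remainder 2, so 1 more Fridays after the first → 2.

2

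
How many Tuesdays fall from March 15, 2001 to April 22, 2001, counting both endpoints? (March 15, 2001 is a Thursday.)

March 15, 2001 is a Thursday; the first Tuesday on or after it is March 20, 2001 (5 days later).
From March 20, 2001 to April 22, 2001: 11 + 22 = 33 days (rest of March, April).
33 ÷ 7 = 4 full weeks with remainder 5, so 4 more Tuesdays after the first → 5.

5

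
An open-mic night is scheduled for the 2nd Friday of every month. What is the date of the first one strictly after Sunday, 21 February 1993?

12 March 1993

February 1993 starts on a Monday; its first Friday is the 5th, so the 2nd Friday is the 12th — 12 February 1993.
That is not after 21 February 1993, so look at March 1993.
March 1993 starts on a Monday; its first Friday is the 5th, so the 2nd Friday is the 12th — 12 March 1993.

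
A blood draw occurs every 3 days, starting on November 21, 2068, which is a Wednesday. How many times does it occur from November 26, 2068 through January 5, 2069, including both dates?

14

Occurrences land 3·i days after November 21, 2068 for i = 0, 1, 2, …
November 26, 2068 is 5 days after the start; 5 ÷ 3 = 1 remainder 2; since the remainder is 2, round up to i = 2. First occurrence in the window: #3 on November 27, 2068 (2×3 = 6 days in).
January 5, 2069 is 45 days after the start; 45 ÷ 3 = 15 remainder 0. Last occurrence in the window: #16 on January 5, 2069.
Occurrences #3 through #16: 14 in total.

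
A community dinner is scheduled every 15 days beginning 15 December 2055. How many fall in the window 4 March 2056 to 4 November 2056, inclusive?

16

Occurrences land 15·i days after 15 December 2055 for i = 0, 1, 2, …
4 March 2056 is 80 days after the start; 80 ÷ 15 = 5 remainder 5; since the remainder is 5, round up to i = 6. First occurrence in the window: #7 on 14 March 2056 (6×15 = 90 days in).
4 November 2056 is 325 days after the start; 325 ÷ 15 = 21 remainder 10. Last occurrence in the window: #22 on 25 October 2056.
Occurrences #7 through #22: 16 in total.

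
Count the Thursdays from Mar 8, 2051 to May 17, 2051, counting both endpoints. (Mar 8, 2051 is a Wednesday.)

10

Mar 8, 2051 is a Wednesday; the first Thursday on or after it is Mar 9, 2051 (1 day later).
From Mar 9, 2051 to May 17, 2051: 22 + 30 + 17 = 69 days (rest of Mar, Apr, May).
69 ÷ 7 = 9 full weeks with remainder 6, so 9 more Thursdays after the first → 10.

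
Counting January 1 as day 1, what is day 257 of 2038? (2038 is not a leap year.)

2038-09-14

January has 31 days (257 − 31 = 226 remain).
February has 28 days (226 − 28 = 198 remain).
March has 31 days (198 − 31 = 167 remain).
April has 30 days (167 − 30 = 137 remain).
May has 31 days (137 − 31 = 106 remain).
June has 30 days (106 − 30 = 76 remain).
July has 31 days (76 − 31 = 45 remain).
August has 31 days (45 − 31 = 14 remain).
14 into September → September 14.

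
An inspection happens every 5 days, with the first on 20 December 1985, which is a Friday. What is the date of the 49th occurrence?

The 49th occurrence is 48 intervals after the first: 48 × 5 = 240 days after 20 December 1985.
December has 31 days — 11 days to the end of December leaves 229.
January has 31 days (198 left).
February has 28 days (170 left).
March has 31 days (139 left).
April has 30 days (109 left).
May has 31 days (78 left).
June has 30 days (48 left).
July has 31 days (17 left).
17 days into August → 17 August 1986.

17 August 1986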